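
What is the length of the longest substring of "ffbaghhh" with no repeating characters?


Input: "ffbaghhh"
Sliding window (track last position of each char):
  Position 0 ('f'): window [0,0] length 1 -- new best
  Position 1 ('f'): repeat (last at 0), move window start to 1
  Position 1 ('f'): window [1,1] length 1
  Position 2 ('b'): window [1,2] length 2 -- new best
  Position 3 ('a'): window [1,3] length 3 -- new best
  Position 4 ('g'): window [1,4] length 4 -- new best
  Position 5 ('h'): window [1,5] length 5 -- new best
  Position 6 ('h'): repeat (last at 5), move window start to 6
  Position 6 ('h'): window [6,6] length 1
  Position 7 ('h'): repeat (last at 6), move window start to 7
  Position 7 ('h'): window [7,7] length 1
Longest substring with no repeats: "fbagh" with length 5

5


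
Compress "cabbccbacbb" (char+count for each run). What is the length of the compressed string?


Input: cabbccbacbb
Runs:
  'c' x 1 => "c1"
  'a' x 1 => "a1"
  'b' x 2 => "b2"
  'c' x 2 => "c2"
  'b' x 1 => "b1"
  'a' x 1 => "a1"
  'c' x 1 => "c1"
  'b' x 2 => "b2"
Compressed: "c1a1b2c2b1a1c1b2"
Compressed length: 16

16


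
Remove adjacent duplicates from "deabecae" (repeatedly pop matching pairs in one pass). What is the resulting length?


Input: deabecae
Stack-based adjacent duplicate removal:
  Read 'd': push. Stack: d
  Read 'e': push. Stack: de
  Read 'a': push. Stack: dea
  Read 'b': push. Stack: deab
  Read 'e': push. Stack: deabe
  Read 'c': push. Stack: deabec
  Read 'a': push. Stack: deabeca
  Read 'e': push. Stack: deabecae
Final stack: "deabecae" (length 8)

8


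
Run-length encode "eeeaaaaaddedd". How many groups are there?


Input: eeeaaaaaddedd
Scanning for consecutive runs:
  Group 1: 'e' x 3 (positions 0-2)
  Group 2: 'a' x 5 (positions 3-7)
  Group 3: 'd' x 2 (positions 8-9)
  Group 4: 'e' x 1 (positions 10-10)
  Group 5: 'd' x 2 (positions 11-12)
Total groups: 5

5


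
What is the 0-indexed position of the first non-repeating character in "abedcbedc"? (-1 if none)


Input: abedcbedc
Character frequencies:
  'a': 1
  'b': 2
  'c': 2
  'd': 2
  'e': 2
Scanning left to right for freq == 1:
  Position 0 ('a'): unique! => answer = 0

0


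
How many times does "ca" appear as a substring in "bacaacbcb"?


Searching for "ca" in "bacaacbcb"
Scanning each position:
  Position 0: "ba" => no
  Position 1: "ac" => no
  Position 2: "ca" => MATCH
  Position 3: "aa" => no
  Position 4: "ac" => no
  Position 5: "cb" => no
  Position 6: "bc" => no
  Position 7: "cb" => no
Total occurrences: 1

1


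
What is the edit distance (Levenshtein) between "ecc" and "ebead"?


Computing edit distance: "ecc" -> "ebead"
DP table:
           e    b    e    a    d
      0    1    2    3    4    5
  e   1    0    1    2    3    4
  c   2    1    1    2    3    4
  c   3    2    2    2    3    4
Edit distance = dp[3][5] = 4

4


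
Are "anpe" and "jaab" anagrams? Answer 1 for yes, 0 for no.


Strings: "anpe", "jaab"
Sorted first:  aenp
Sorted second: aabj
Differ at position 1: 'e' vs 'a' => not anagrams

0


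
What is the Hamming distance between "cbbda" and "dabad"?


Comparing "cbbda" and "dabad" position by position:
  Position 0: 'c' vs 'd' => differ
  Position 1: 'b' vs 'a' => differ
  Position 2: 'b' vs 'b' => same
  Position 3: 'd' vs 'a' => differ
  Position 4: 'a' vs 'd' => differ
Total differences (Hamming distance): 4

4


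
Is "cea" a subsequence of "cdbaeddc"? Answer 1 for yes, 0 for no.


Check if "cea" is a subsequence of "cdbaeddc"
Greedy scan:
  Position 0 ('c'): matches sub[0] = 'c'
  Position 1 ('d'): no match needed
  Position 2 ('b'): no match needed
  Position 3 ('a'): no match needed
  Position 4 ('e'): matches sub[1] = 'e'
  Position 5 ('d'): no match needed
  Position 6 ('d'): no match needed
  Position 7 ('c'): no match needed
Only matched 2/3 characters => not a subsequence

0


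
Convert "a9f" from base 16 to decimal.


Input: "a9f" in base 16
Positional expansion:
  Digit 'a' (value 10) x 16^2 = 2560
  Digit '9' (value 9) x 16^1 = 144
  Digit 'f' (value 15) x 16^0 = 15
Sum = 2719

2719


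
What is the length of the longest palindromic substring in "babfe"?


Input: "babfe"
Checking substrings for palindromes:
  [0:3] "bab" (len 3) => palindrome
Longest palindromic substring: "bab" with length 3

3


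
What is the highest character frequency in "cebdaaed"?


Input: cebdaaed
Character counts:
  'a': 2
  'b': 1
  'c': 1
  'd': 2
  'e': 2
Maximum frequency: 2

2


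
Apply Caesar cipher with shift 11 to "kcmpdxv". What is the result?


Caesar cipher: shift "kcmpdxv" by 11
  'k' (pos 10) + 11 = pos 21 = 'v'
  'c' (pos 2) + 11 = pos 13 = 'n'
  'm' (pos 12) + 11 = pos 23 = 'x'
  'p' (pos 15) + 11 = pos 0 = 'a'
  'd' (pos 3) + 11 = pos 14 = 'o'
  'x' (pos 23) + 11 = pos 8 = 'i'
  'v' (pos 21) + 11 = pos 6 = 'g'
Result: vnxaoig

vnxaoig


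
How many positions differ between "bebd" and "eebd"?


Comparing "bebd" and "eebd" position by position:
  Position 0: 'b' vs 'e' => DIFFER
  Position 1: 'e' vs 'e' => same
  Position 2: 'b' vs 'b' => same
  Position 3: 'd' vs 'd' => same
Positions that differ: 1

1


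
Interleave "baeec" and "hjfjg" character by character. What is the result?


Interleaving "baeec" and "hjfjg":
  Position 0: 'b' from first, 'h' from second => "bh"
  Position 1: 'a' from first, 'j' from second => "aj"
  Position 2: 'e' from first, 'f' from second => "ef"
  Position 3: 'e' from first, 'j' from second => "ej"
  Position 4: 'c' from first, 'g' from second => "cg"
Result: bhajefejcg

bhajefejcg


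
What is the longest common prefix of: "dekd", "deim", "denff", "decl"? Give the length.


Words: dekd, deim, denff, decl
  Position 0: all 'd' => match
  Position 1: all 'e' => match
  Position 2: ('k', 'i', 'n', 'c') => mismatch, stop
LCP = "de" (length 2)

2


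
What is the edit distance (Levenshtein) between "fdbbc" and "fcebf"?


Computing edit distance: "fdbbc" -> "fcebf"
DP table:
           f    c    e    b    f
      0    1    2    3    4    5
  f   1    0    1    2    3    4
  d   2    1    1    2    3    4
  b   3    2    2    2    2    3
  b   4    3    3    3    2    3
  c   5    4    3    4    3    3
Edit distance = dp[5][5] = 3

3


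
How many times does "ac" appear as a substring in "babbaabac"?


Searching for "ac" in "babbaabac"
Scanning each position:
  Position 0: "ba" => no
  Position 1: "ab" => no
  Position 2: "bb" => no
  Position 3: "ba" => no
  Position 4: "aa" => no
  Position 5: "ab" => no
  Position 6: "ba" => no
  Position 7: "ac" => MATCH
Total occurrences: 1

1


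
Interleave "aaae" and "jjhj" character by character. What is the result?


Interleaving "aaae" and "jjhj":
  Position 0: 'a' from first, 'j' from second => "aj"
  Position 1: 'a' from first, 'j' from second => "aj"
  Position 2: 'a' from first, 'h' from second => "ah"
  Position 3: 'e' from first, 'j' from second => "ej"
Result: ajajahej

ajajahej


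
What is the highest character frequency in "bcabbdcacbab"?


Input: bcabbdcacbab
Character counts:
  'a': 3
  'b': 5
  'c': 3
  'd': 1
Maximum frequency: 5

5


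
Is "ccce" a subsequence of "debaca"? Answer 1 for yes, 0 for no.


Check if "ccce" is a subsequence of "debaca"
Greedy scan:
  Position 0 ('d'): no match needed
  Position 1 ('e'): no match needed
  Position 2 ('b'): no match needed
  Position 3 ('a'): no match needed
  Position 4 ('c'): matches sub[0] = 'c'
  Position 5 ('a'): no match needed
Only matched 1/4 characters => not a subsequence

0


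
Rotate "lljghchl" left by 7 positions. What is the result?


Input: "lljghchl", rotate left by 7
First 7 characters: "lljghch"
Remaining characters: "l"
Concatenate remaining + first: "l" + "lljghch" = "llljghch"

llljghch


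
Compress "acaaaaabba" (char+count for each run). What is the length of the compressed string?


Input: acaaaaabba
Runs:
  'a' x 1 => "a1"
  'c' x 1 => "c1"
  'a' x 5 => "a5"
  'b' x 2 => "b2"
  'a' x 1 => "a1"
Compressed: "a1c1a5b2a1"
Compressed length: 10

10


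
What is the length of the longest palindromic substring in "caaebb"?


Input: "caaebb"
Checking substrings for palindromes:
  [1:3] "aa" (len 2) => palindrome
  [4:6] "bb" (len 2) => palindrome
Longest palindromic substring: "aa" with length 2

2


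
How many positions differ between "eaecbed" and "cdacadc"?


Comparing "eaecbed" and "cdacadc" position by position:
  Position 0: 'e' vs 'c' => DIFFER
  Position 1: 'a' vs 'd' => DIFFER
  Position 2: 'e' vs 'a' => DIFFER
  Position 3: 'c' vs 'c' => same
  Position 4: 'b' vs 'a' => DIFFER
  Position 5: 'e' vs 'd' => DIFFER
  Position 6: 'd' vs 'c' => DIFFER
Positions that differ: 6

6


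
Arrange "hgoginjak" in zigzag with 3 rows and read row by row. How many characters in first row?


Zigzag "hgoginjak" into 3 rows:
Placing characters:
  'h' => row 0
  'g' => row 1
  'o' => row 2
  'g' => row 1
  'i' => row 0
  'n' => row 1
  'j' => row 2
  'a' => row 1
  'k' => row 0
Rows:
  Row 0: "hik"
  Row 1: "ggna"
  Row 2: "oj"
First row length: 3

3


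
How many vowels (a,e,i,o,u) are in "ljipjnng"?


Input: ljipjnng
Checking each character:
  'l' at position 0: consonant
  'j' at position 1: consonant
  'i' at position 2: vowel (running total: 1)
  'p' at position 3: consonant
  'j' at position 4: consonant
  'n' at position 5: consonant
  'n' at position 6: consonant
  'g' at position 7: consonant
Total vowels: 1

1


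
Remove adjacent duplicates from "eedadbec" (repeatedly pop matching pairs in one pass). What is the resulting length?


Input: eedadbec
Stack-based adjacent duplicate removal:
  Read 'e': push. Stack: e
  Read 'e': matches stack top 'e' => pop. Stack: (empty)
  Read 'd': push. Stack: d
  Read 'a': push. Stack: da
  Read 'd': push. Stack: dad
  Read 'b': push. Stack: dadb
  Read 'e': push. Stack: dadbe
  Read 'c': push. Stack: dadbec
Final stack: "dadbec" (length 6)

6


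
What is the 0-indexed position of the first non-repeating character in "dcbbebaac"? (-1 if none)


Input: dcbbebaac
Character frequencies:
  'a': 2
  'b': 3
  'c': 2
  'd': 1
  'e': 1
Scanning left to right for freq == 1:
  Position 0 ('d'): unique! => answer = 0

0


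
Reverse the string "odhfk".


Input: odhfk
Reading characters right to left:
  Position 4: 'k'
  Position 3: 'f'
  Position 2: 'h'
  Position 1: 'd'
  Position 0: 'o'
Reversed: kfhdo

kfhdo


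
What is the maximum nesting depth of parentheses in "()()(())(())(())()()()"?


Input: "()()(())(())(())()()()"
Tracking depth:
  Position 0 '(': depth becomes 1
  Position 1 ')': depth becomes 0
  Position 2 '(': depth becomes 1
  Position 3 ')': depth becomes 0
  Position 4 '(': depth becomes 1
  Position 5 '(': depth becomes 2
  Position 6 ')': depth becomes 1
  Position 7 ')': depth becomes 0
  Position 8 '(': depth becomes 1
  Position 9 '(': depth becomes 2
  Position 10 ')': depth becomes 1
  Position 11 ')': depth becomes 0
  Position 12 '(': depth becomes 1
  Position 13 '(': depth becomes 2
  Position 14 ')': depth becomes 1
  Position 15 ')': depth becomes 0
  Position 16 '(': depth becomes 1
  Position 17 ')': depth becomes 0
  Position 18 '(': depth becomes 1
  Position 19 ')': depth becomes 0
  Position 20 '(': depth becomes 1
  Position 21 ')': depth becomes 0
Maximum depth reached: 2

2


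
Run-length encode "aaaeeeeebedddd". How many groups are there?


Input: aaaeeeeebedddd
Scanning for consecutive runs:
  Group 1: 'a' x 3 (positions 0-2)
  Group 2: 'e' x 5 (positions 3-7)
  Group 3: 'b' x 1 (positions 8-8)
  Group 4: 'e' x 1 (positions 9-9)
  Group 5: 'd' x 4 (positions 10-13)
Total groups: 5

5


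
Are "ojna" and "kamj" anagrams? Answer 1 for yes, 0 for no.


Strings: "ojna", "kamj"
Sorted first:  ajno
Sorted second: ajkm
Differ at position 2: 'n' vs 'k' => not anagrams

0


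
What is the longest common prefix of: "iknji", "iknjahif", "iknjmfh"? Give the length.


Words: iknji, iknjahif, iknjmfh
  Position 0: all 'i' => match
  Position 1: all 'k' => match
  Position 2: all 'n' => match
  Position 3: all 'j' => match
  Position 4: ('i', 'a', 'm') => mismatch, stop
LCP = "iknj" (length 4)

4


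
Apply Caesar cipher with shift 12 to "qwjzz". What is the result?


Caesar cipher: shift "qwjzz" by 12
  'q' (pos 16) + 12 = pos 2 = 'c'
  'w' (pos 22) + 12 = pos 8 = 'i'
  'j' (pos 9) + 12 = pos 21 = 'v'
  'z' (pos 25) + 12 = pos 11 = 'l'
  'z' (pos 25) + 12 = pos 11 = 'l'
Result: civll

civll


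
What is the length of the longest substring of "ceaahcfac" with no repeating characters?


Input: "ceaahcfac"
Sliding window (track last position of each char):
  Position 0 ('c'): window [0,0] length 1 -- new best
  Position 1 ('e'): window [0,1] length 2 -- new best
  Position 2 ('a'): window [0,2] length 3 -- new best
  Position 3 ('a'): repeat (last at 2), move window start to 3
  Position 3 ('a'): window [3,3] length 1
  Position 4 ('h'): window [3,4] length 2
  Position 5 ('c'): window [3,5] length 3
  Position 6 ('f'): window [3,6] length 4 -- new best
  Position 7 ('a'): repeat (last at 3), move window start to 4
  Position 7 ('a'): window [4,7] length 4
  Position 8 ('c'): repeat (last at 5), move window start to 6
  Position 8 ('c'): window [6,8] length 3
Longest substring with no repeats: "ahcf" with length 4

4


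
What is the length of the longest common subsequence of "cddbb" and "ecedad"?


LCS of "cddbb" and "ecedad"
DP table:
           e    c    e    d    a    d
      0    0    0    0    0    0    0
  c   0    0    1    1    1    1    1
  d   0    0    1    1    2    2    2
  d   0    0    1    1    2    2    3
  b   0    0    1    1    2    2    3
  b   0    0    1    1    2    2    3
LCS length = dp[5][6] = 3

3


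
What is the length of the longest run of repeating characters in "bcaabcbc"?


Input: "bcaabcbc"
Scanning for longest run:
  Position 1 ('c'): new char, reset run to 1
  Position 2 ('a'): new char, reset run to 1
  Position 3 ('a'): continues run of 'a', length=2
  Position 4 ('b'): new char, reset run to 1
  Position 5 ('c'): new char, reset run to 1
  Position 6 ('b'): new char, reset run to 1
  Position 7 ('c'): new char, reset run to 1
Longest run: 'a' with length 2

2


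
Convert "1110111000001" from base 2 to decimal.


Input: "1110111000001" in base 2
Positional expansion:
  Digit '1' (value 1) x 2^12 = 4096
  Digit '1' (value 1) x 2^11 = 2048
  Digit '1' (value 1) x 2^10 = 1024
  Digit '0' (value 0) x 2^9 = 0
  Digit '1' (value 1) x 2^8 = 256
  Digit '1' (value 1) x 2^7 = 128
  Digit '1' (value 1) x 2^6 = 64
  Digit '0' (value 0) x 2^5 = 0
  Digit '0' (value 0) x 2^4 = 0
  Digit '0' (value 0) x 2^3 = 0
  Digit '0' (value 0) x 2^2 = 0
  Digit '0' (value 0) x 2^1 = 0
  Digit '1' (value 1) x 2^0 = 1
Sum = 7617

7617


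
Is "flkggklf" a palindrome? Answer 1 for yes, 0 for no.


Input: flkggklf
Reversed: flkggklf
  Compare pos 0 ('f') with pos 7 ('f'): match
  Compare pos 1 ('l') with pos 6 ('l'): match
  Compare pos 2 ('k') with pos 5 ('k'): match
  Compare pos 3 ('g') with pos 4 ('g'): match
Result: palindrome

1


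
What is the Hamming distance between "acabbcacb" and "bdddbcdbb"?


Comparing "acabbcacb" and "bdddbcdbb" position by position:
  Position 0: 'a' vs 'b' => differ
  Position 1: 'c' vs 'd' => differ
  Position 2: 'a' vs 'd' => differ
  Position 3: 'b' vs 'd' => differ
  Position 4: 'b' vs 'b' => same
  Position 5: 'c' vs 'c' => same
  Position 6: 'a' vs 'd' => differ
  Position 7: 'c' vs 'b' => differ
  Position 8: 'b' vs 'b' => same
Total differences (Hamming distance): 6

6


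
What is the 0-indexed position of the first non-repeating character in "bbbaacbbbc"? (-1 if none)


Input: bbbaacbbbc
Character frequencies:
  'a': 2
  'b': 6
  'c': 2
Scanning left to right for freq == 1:
  Position 0 ('b'): freq=6, skip
  Position 1 ('b'): freq=6, skip
  Position 2 ('b'): freq=6, skip
  Position 3 ('a'): freq=2, skip
  Position 4 ('a'): freq=2, skip
  Position 5 ('c'): freq=2, skip
  Position 6 ('b'): freq=6, skip
  Position 7 ('b'): freq=6, skip
  Position 8 ('b'): freq=6, skip
  Position 9 ('c'): freq=2, skip
  No unique character found => answer = -1

-1


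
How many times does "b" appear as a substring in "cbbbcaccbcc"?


Searching for "b" in "cbbbcaccbcc"
Scanning each position:
  Position 0: "c" => no
  Position 1: "b" => MATCH
  Position 2: "b" => MATCH
  Position 3: "b" => MATCH
  Position 4: "c" => no
  Position 5: "a" => no
  Position 6: "c" => no
  Position 7: "c" => no
  Position 8: "b" => MATCH
  Position 9: "c" => no
  Position 10: "c" => no
Total occurrences: 4

4


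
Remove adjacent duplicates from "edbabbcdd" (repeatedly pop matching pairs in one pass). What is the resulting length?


Input: edbabbcdd
Stack-based adjacent duplicate removal:
  Read 'e': push. Stack: e
  Read 'd': push. Stack: ed
  Read 'b': push. Stack: edb
  Read 'a': push. Stack: edba
  Read 'b': push. Stack: edbab
  Read 'b': matches stack top 'b' => pop. Stack: edba
  Read 'c': push. Stack: edbac
  Read 'd': push. Stack: edbacd
  Read 'd': matches stack top 'd' => pop. Stack: edbac
Final stack: "edbac" (length 5)

5


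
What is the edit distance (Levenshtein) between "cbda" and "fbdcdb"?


Computing edit distance: "cbda" -> "fbdcdb"
DP table:
           f    b    d    c    d    b
      0    1    2    3    4    5    6
  c   1    1    2    3    3    4    5
  b   2    2    1    2    3    4    4
  d   3    3    2    1    2    3    4
  a   4    4    3    2    2    3    4
Edit distance = dp[4][6] = 4

4


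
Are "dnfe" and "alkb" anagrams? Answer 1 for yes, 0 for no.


Strings: "dnfe", "alkb"
Sorted first:  defn
Sorted second: abkl
Differ at position 0: 'd' vs 'a' => not anagrams

0


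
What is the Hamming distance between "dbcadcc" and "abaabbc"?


Comparing "dbcadcc" and "abaabbc" position by position:
  Position 0: 'd' vs 'a' => differ
  Position 1: 'b' vs 'b' => same
  Position 2: 'c' vs 'a' => differ
  Position 3: 'a' vs 'a' => same
  Position 4: 'd' vs 'b' => differ
  Position 5: 'c' vs 'b' => differ
  Position 6: 'c' vs 'c' => same
Total differences (Hamming distance): 4

4


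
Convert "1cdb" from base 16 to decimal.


Input: "1cdb" in base 16
Positional expansion:
  Digit '1' (value 1) x 16^3 = 4096
  Digit 'c' (value 12) x 16^2 = 3072
  Digit 'd' (value 13) x 16^1 = 208
  Digit 'b' (value 11) x 16^0 = 11
Sum = 7387

7387


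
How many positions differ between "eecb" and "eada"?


Comparing "eecb" and "eada" position by position:
  Position 0: 'e' vs 'e' => same
  Position 1: 'e' vs 'a' => DIFFER
  Position 2: 'c' vs 'd' => DIFFER
  Position 3: 'b' vs 'a' => DIFFER
Positions that differ: 3

3


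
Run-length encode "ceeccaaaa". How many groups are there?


Input: ceeccaaaa
Scanning for consecutive runs:
  Group 1: 'c' x 1 (positions 0-0)
  Group 2: 'e' x 2 (positions 1-2)
  Group 3: 'c' x 2 (positions 3-4)
  Group 4: 'a' x 4 (positions 5-8)
Total groups: 4

4


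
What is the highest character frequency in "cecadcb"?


Input: cecadcb
Character counts:
  'a': 1
  'b': 1
  'c': 3
  'd': 1
  'e': 1
Maximum frequency: 3

3


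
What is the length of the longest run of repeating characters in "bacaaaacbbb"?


Input: "bacaaaacbbb"
Scanning for longest run:
  Position 1 ('a'): new char, reset run to 1
  Position 2 ('c'): new char, reset run to 1
  Position 3 ('a'): new char, reset run to 1
  Position 4 ('a'): continues run of 'a', length=2
  Position 5 ('a'): continues run of 'a', length=3
  Position 6 ('a'): continues run of 'a', length=4
  Position 7 ('c'): new char, reset run to 1
  Position 8 ('b'): new char, reset run to 1
  Position 9 ('b'): continues run of 'b', length=2
  Position 10 ('b'): continues run of 'b', length=3
Longest run: 'a' with length 4

4


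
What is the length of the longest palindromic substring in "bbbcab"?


Input: "bbbcab"
Checking substrings for palindromes:
  [0:3] "bbb" (len 3) => palindrome
  [0:2] "bb" (len 2) => palindrome
  [1:3] "bb" (len 2) => palindrome
Longest palindromic substring: "bbb" with length 3

3


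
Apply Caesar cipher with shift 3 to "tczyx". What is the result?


Caesar cipher: shift "tczyx" by 3
  't' (pos 19) + 3 = pos 22 = 'w'
  'c' (pos 2) + 3 = pos 5 = 'f'
  'z' (pos 25) + 3 = pos 2 = 'c'
  'y' (pos 24) + 3 = pos 1 = 'b'
  'x' (pos 23) + 3 = pos 0 = 'a'
Result: wfcba

wfcba


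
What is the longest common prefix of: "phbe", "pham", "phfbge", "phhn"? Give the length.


Words: phbe, pham, phfbge, phhn
  Position 0: all 'p' => match
  Position 1: all 'h' => match
  Position 2: ('b', 'a', 'f', 'h') => mismatch, stop
LCP = "ph" (length 2)

2


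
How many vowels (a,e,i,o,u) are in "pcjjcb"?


Input: pcjjcb
Checking each character:
  'p' at position 0: consonant
  'c' at position 1: consonant
  'j' at position 2: consonant
  'j' at position 3: consonant
  'c' at position 4: consonant
  'b' at position 5: consonant
Total vowels: 0

0


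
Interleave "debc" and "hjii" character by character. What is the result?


Interleaving "debc" and "hjii":
  Position 0: 'd' from first, 'h' from second => "dh"
  Position 1: 'e' from first, 'j' from second => "ej"
  Position 2: 'b' from first, 'i' from second => "bi"
  Position 3: 'c' from first, 'i' from second => "ci"
Result: dhejbici

dhejbici


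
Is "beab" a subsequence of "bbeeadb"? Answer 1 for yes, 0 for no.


Check if "beab" is a subsequence of "bbeeadb"
Greedy scan:
  Position 0 ('b'): matches sub[0] = 'b'
  Position 1 ('b'): no match needed
  Position 2 ('e'): matches sub[1] = 'e'
  Position 3 ('e'): no match needed
  Position 4 ('a'): matches sub[2] = 'a'
  Position 5 ('d'): no match needed
  Position 6 ('b'): matches sub[3] = 'b'
All 4 characters matched => is a subsequence

1


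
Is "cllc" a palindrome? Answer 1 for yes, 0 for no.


Input: cllc
Reversed: cllc
  Compare pos 0 ('c') with pos 3 ('c'): match
  Compare pos 1 ('l') with pos 2 ('l'): match
Result: palindrome

1


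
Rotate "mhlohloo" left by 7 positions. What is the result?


Input: "mhlohloo", rotate left by 7
First 7 characters: "mhlohlo"
Remaining characters: "o"
Concatenate remaining + first: "o" + "mhlohlo" = "omhlohlo"

omhlohlo


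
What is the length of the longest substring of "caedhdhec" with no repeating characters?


Input: "caedhdhec"
Sliding window (track last position of each char):
  Position 0 ('c'): window [0,0] length 1 -- new best
  Position 1 ('a'): window [0,1] length 2 -- new best
  Position 2 ('e'): window [0,2] length 3 -- new best
  Position 3 ('d'): window [0,3] length 4 -- new best
  Position 4 ('h'): window [0,4] length 5 -- new best
  Position 5 ('d'): repeat (last at 3), move window start to 4
  Position 5 ('d'): window [4,5] length 2
  Position 6 ('h'): repeat (last at 4), move window start to 5
  Position 6 ('h'): window [5,6] length 2
  Position 7 ('e'): window [5,7] length 3
  Position 8 ('c'): window [5,8] length 4
Longest substring with no repeats: "caedh" with length 5

5


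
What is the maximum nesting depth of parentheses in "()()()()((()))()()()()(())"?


Input: "()()()()((()))()()()()(())"
Tracking depth:
  Position 0 '(': depth becomes 1
  Position 1 ')': depth becomes 0
  Position 2 '(': depth becomes 1
  Position 3 ')': depth becomes 0
  Position 4 '(': depth becomes 1
  Position 5 ')': depth becomes 0
  Position 6 '(': depth becomes 1
  Position 7 ')': depth becomes 0
  Position 8 '(': depth becomes 1
  Position 9 '(': depth becomes 2
  Position 10 '(': depth becomes 3
  Position 11 ')': depth becomes 2
  Position 12 ')': depth becomes 1
  Position 13 ')': depth becomes 0
  Position 14 '(': depth becomes 1
  Position 15 ')': depth becomes 0
  Position 16 '(': depth becomes 1
  Position 17 ')': depth becomes 0
  Position 18 '(': depth becomes 1
  Position 19 ')': depth becomes 0
  Position 20 '(': depth becomes 1
  Position 21 ')': depth becomes 0
  Position 22 '(': depth becomes 1
  Position 23 '(': depth becomes 2
  Position 24 ')': depth becomes 1
  Position 25 ')': depth becomes 0
Maximum depth reached: 3

3


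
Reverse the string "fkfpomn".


Input: fkfpomn
Reading characters right to left:
  Position 6: 'n'
  Position 5: 'm'
  Position 4: 'o'
  Position 3: 'p'
  Position 2: 'f'
  Position 1: 'k'
  Position 0: 'f'
Reversed: nmopfkf

nmopfkf


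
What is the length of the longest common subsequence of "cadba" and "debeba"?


LCS of "cadba" and "debeba"
DP table:
           d    e    b    e    b    a
      0    0    0    0    0    0    0
  c   0    0    0    0    0    0    0
  a   0    0    0    0    0    0    1
  d   0    1    1    1    1    1    1
  b   0    1    1    2    2    2    2
  a   0    1    1    2    2    2    3
LCS length = dp[5][6] = 3

3


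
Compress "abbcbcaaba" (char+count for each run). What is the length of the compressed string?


Input: abbcbcaaba
Runs:
  'a' x 1 => "a1"
  'b' x 2 => "b2"
  'c' x 1 => "c1"
  'b' x 1 => "b1"
  'c' x 1 => "c1"
  'a' x 2 => "a2"
  'b' x 1 => "b1"
  'a' x 1 => "a1"
Compressed: "a1b2c1b1c1a2b1a1"
Compressed length: 16

16


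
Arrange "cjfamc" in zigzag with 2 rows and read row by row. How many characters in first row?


Zigzag "cjfamc" into 2 rows:
Placing characters:
  'c' => row 0
  'j' => row 1
  'f' => row 0
  'a' => row 1
  'm' => row 0
  'c' => row 1
Rows:
  Row 0: "cfm"
  Row 1: "jac"
First row length: 3

3


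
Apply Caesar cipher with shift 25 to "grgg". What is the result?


Caesar cipher: shift "grgg" by 25
  'g' (pos 6) + 25 = pos 5 = 'f'
  'r' (pos 17) + 25 = pos 16 = 'q'
  'g' (pos 6) + 25 = pos 5 = 'f'
  'g' (pos 6) + 25 = pos 5 = 'f'
Result: fqff

fqff


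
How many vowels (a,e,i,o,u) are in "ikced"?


Input: ikced
Checking each character:
  'i' at position 0: vowel (running total: 1)
  'k' at position 1: consonant
  'c' at position 2: consonant
  'e' at position 3: vowel (running total: 2)
  'd' at position 4: consonant
Total vowels: 2

2


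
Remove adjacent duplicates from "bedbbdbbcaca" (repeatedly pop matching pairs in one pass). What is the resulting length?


Input: bedbbdbbcaca
Stack-based adjacent duplicate removal:
  Read 'b': push. Stack: b
  Read 'e': push. Stack: be
  Read 'd': push. Stack: bed
  Read 'b': push. Stack: bedb
  Read 'b': matches stack top 'b' => pop. Stack: bed
  Read 'd': matches stack top 'd' => pop. Stack: be
  Read 'b': push. Stack: beb
  Read 'b': matches stack top 'b' => pop. Stack: be
  Read 'c': push. Stack: bec
  Read 'a': push. Stack: beca
  Read 'c': push. Stack: becac
  Read 'a': push. Stack: becaca
Final stack: "becaca" (length 6)

6


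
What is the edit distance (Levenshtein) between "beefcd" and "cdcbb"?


Computing edit distance: "beefcd" -> "cdcbb"
DP table:
           c    d    c    b    b
      0    1    2    3    4    5
  b   1    1    2    3    3    4
  e   2    2    2    3    4    4
  e   3    3    3    3    4    5
  f   4    4    4    4    4    5
  c   5    4    5    4    5    5
  d   6    5    4    5    5    6
Edit distance = dp[6][5] = 6

6


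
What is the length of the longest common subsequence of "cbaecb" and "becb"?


LCS of "cbaecb" and "becb"
DP table:
           b    e    c    b
      0    0    0    0    0
  c   0    0    0    1    1
  b   0    1    1    1    2
  a   0    1    1    1    2
  e   0    1    2    2    2
  c   0    1    2    3    3
  b   0    1    2    3    4
LCS length = dp[6][4] = 4

4


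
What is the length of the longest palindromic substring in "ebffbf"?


Input: "ebffbf"
Checking substrings for palindromes:
  [1:5] "bffb" (len 4) => palindrome
  [3:6] "fbf" (len 3) => palindrome
  [2:4] "ff" (len 2) => palindrome
Longest palindromic substring: "bffb" with length 4

4


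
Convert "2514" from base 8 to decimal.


Input: "2514" in base 8
Positional expansion:
  Digit '2' (value 2) x 8^3 = 1024
  Digit '5' (value 5) x 8^2 = 320
  Digit '1' (value 1) x 8^1 = 8
  Digit '4' (value 4) x 8^0 = 4
Sum = 1356

1356


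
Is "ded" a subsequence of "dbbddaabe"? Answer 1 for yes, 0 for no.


Check if "ded" is a subsequence of "dbbddaabe"
Greedy scan:
  Position 0 ('d'): matches sub[0] = 'd'
  Position 1 ('b'): no match needed
  Position 2 ('b'): no match needed
  Position 3 ('d'): no match needed
  Position 4 ('d'): no match needed
  Position 5 ('a'): no match needed
  Position 6 ('a'): no match needed
  Position 7 ('b'): no match needed
  Position 8 ('e'): matches sub[1] = 'e'
Only matched 2/3 characters => not a subsequence

0


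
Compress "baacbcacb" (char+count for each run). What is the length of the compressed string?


Input: baacbcacb
Runs:
  'b' x 1 => "b1"
  'a' x 2 => "a2"
  'c' x 1 => "c1"
  'b' x 1 => "b1"
  'c' x 1 => "c1"
  'a' x 1 => "a1"
  'c' x 1 => "c1"
  'b' x 1 => "b1"
Compressed: "b1a2c1b1c1a1c1b1"
Compressed length: 16

16


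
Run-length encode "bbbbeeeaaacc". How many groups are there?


Input: bbbbeeeaaacc
Scanning for consecutive runs:
  Group 1: 'b' x 4 (positions 0-3)
  Group 2: 'e' x 3 (positions 4-6)
  Group 3: 'a' x 3 (positions 7-9)
  Group 4: 'c' x 2 (positions 10-11)
Total groups: 4

4


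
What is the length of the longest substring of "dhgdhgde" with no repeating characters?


Input: "dhgdhgde"
Sliding window (track last position of each char):
  Position 0 ('d'): window [0,0] length 1 -- new best
  Position 1 ('h'): window [0,1] length 2 -- new best
  Position 2 ('g'): window [0,2] length 3 -- new best
  Position 3 ('d'): repeat (last at 0), move window start to 1
  Position 3 ('d'): window [1,3] length 3
  Position 4 ('h'): repeat (last at 1), move window start to 2
  Position 4 ('h'): window [2,4] length 3
  Position 5 ('g'): repeat (last at 2), move window start to 3
  Position 5 ('g'): window [3,5] length 3
  Position 6 ('d'): repeat (last at 3), move window start to 4
  Position 6 ('d'): window [4,6] length 3
  Position 7 ('e'): window [4,7] length 4 -- new best
Longest substring with no repeats: "hgde" with length 4

4


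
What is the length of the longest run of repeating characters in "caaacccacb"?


Input: "caaacccacb"
Scanning for longest run:
  Position 1 ('a'): new char, reset run to 1
  Position 2 ('a'): continues run of 'a', length=2
  Position 3 ('a'): continues run of 'a', length=3
  Position 4 ('c'): new char, reset run to 1
  Position 5 ('c'): continues run of 'c', length=2
  Position 6 ('c'): continues run of 'c', length=3
  Position 7 ('a'): new char, reset run to 1
  Position 8 ('c'): new char, reset run to 1
  Position 9 ('b'): new char, reset run to 1
Longest run: 'a' with length 3

3


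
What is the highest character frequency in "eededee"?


Input: eededee
Character counts:
  'd': 2
  'e': 5
Maximum frequency: 5

5


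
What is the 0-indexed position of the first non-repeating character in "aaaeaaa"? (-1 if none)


Input: aaaeaaa
Character frequencies:
  'a': 6
  'e': 1
Scanning left to right for freq == 1:
  Position 0 ('a'): freq=6, skip
  Position 1 ('a'): freq=6, skip
  Position 2 ('a'): freq=6, skip
  Position 3 ('e'): unique! => answer = 3

3


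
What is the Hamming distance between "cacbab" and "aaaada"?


Comparing "cacbab" and "aaaada" position by position:
  Position 0: 'c' vs 'a' => differ
  Position 1: 'a' vs 'a' => same
  Position 2: 'c' vs 'a' => differ
  Position 3: 'b' vs 'a' => differ
  Position 4: 'a' vs 'd' => differ
  Position 5: 'b' vs 'a' => differ
Total differences (Hamming distance): 5

5


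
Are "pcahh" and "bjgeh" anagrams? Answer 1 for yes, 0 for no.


Strings: "pcahh", "bjgeh"
Sorted first:  achhp
Sorted second: beghj
Differ at position 0: 'a' vs 'b' => not anagrams

0


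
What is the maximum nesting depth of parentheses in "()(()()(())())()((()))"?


Input: "()(()()(())())()((()))"
Tracking depth:
  Position 0 '(': depth becomes 1
  Position 1 ')': depth becomes 0
  Position 2 '(': depth becomes 1
  Position 3 '(': depth becomes 2
  Position 4 ')': depth becomes 1
  Position 5 '(': depth becomes 2
  Position 6 ')': depth becomes 1
  Position 7 '(': depth becomes 2
  Position 8 '(': depth becomes 3
  Position 9 ')': depth becomes 2
  Position 10 ')': depth becomes 1
  Position 11 '(': depth becomes 2
  Position 12 ')': depth becomes 1
  Position 13 ')': depth becomes 0
  Position 14 '(': depth becomes 1
  Position 15 ')': depth becomes 0
  Position 16 '(': depth becomes 1
  Position 17 '(': depth becomes 2
  Position 18 '(': depth becomes 3
  Position 19 ')': depth becomes 2
  Position 20 ')': depth becomes 1
  Position 21 ')': depth becomes 0
Maximum depth reached: 3

3


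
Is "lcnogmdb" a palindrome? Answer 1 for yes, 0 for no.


Input: lcnogmdb
Reversed: bdmgoncl
  Compare pos 0 ('l') with pos 7 ('b'): MISMATCH
  Compare pos 1 ('c') with pos 6 ('d'): MISMATCH
  Compare pos 2 ('n') with pos 5 ('m'): MISMATCH
  Compare pos 3 ('o') with pos 4 ('g'): MISMATCH
Result: not a palindrome

0


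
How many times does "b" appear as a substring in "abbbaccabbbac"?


Searching for "b" in "abbbaccabbbac"
Scanning each position:
  Position 0: "a" => no
  Position 1: "b" => MATCH
  Position 2: "b" => MATCH
  Position 3: "b" => MATCH
  Position 4: "a" => no
  Position 5: "c" => no
  Position 6: "c" => no
  Position 7: "a" => no
  Position 8: "b" => MATCH
  Position 9: "b" => MATCH
  Position 10: "b" => MATCH
  Position 11: "a" => no
  Position 12: "c" => no
Total occurrences: 6

6


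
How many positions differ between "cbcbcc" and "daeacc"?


Comparing "cbcbcc" and "daeacc" position by position:
  Position 0: 'c' vs 'd' => DIFFER
  Position 1: 'b' vs 'a' => DIFFER
  Position 2: 'c' vs 'e' => DIFFER
  Position 3: 'b' vs 'a' => DIFFER
  Position 4: 'c' vs 'c' => same
  Position 5: 'c' vs 'c' => same
Positions that differ: 4

4


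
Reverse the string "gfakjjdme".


Input: gfakjjdme
Reading characters right to left:
  Position 8: 'e'
  Position 7: 'm'
  Position 6: 'd'
  Position 5: 'j'
  Position 4: 'j'
  Position 3: 'k'
  Position 2: 'a'
  Position 1: 'f'
  Position 0: 'g'
Reversed: emdjjkafg

emdjjkafg


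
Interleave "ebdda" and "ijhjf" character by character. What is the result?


Interleaving "ebdda" and "ijhjf":
  Position 0: 'e' from first, 'i' from second => "ei"
  Position 1: 'b' from first, 'j' from second => "bj"
  Position 2: 'd' from first, 'h' from second => "dh"
  Position 3: 'd' from first, 'j' from second => "dj"
  Position 4: 'a' from first, 'f' from second => "af"
Result: eibjdhdjaf

eibjdhdjaf


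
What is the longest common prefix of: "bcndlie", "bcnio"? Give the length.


Words: bcndlie, bcnio
  Position 0: all 'b' => match
  Position 1: all 'c' => match
  Position 2: all 'n' => match
  Position 3: ('d', 'i') => mismatch, stop
LCP = "bcn" (length 3)

3


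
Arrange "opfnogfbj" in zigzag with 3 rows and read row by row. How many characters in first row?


Zigzag "opfnogfbj" into 3 rows:
Placing characters:
  'o' => row 0
  'p' => row 1
  'f' => row 2
  'n' => row 1
  'o' => row 0
  'g' => row 1
  'f' => row 2
  'b' => row 1
  'j' => row 0
Rows:
  Row 0: "ooj"
  Row 1: "pngb"
  Row 2: "ff"
First row length: 3

3


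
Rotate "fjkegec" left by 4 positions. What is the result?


Input: "fjkegec", rotate left by 4
First 4 characters: "fjke"
Remaining characters: "gec"
Concatenate remaining + first: "gec" + "fjke" = "gecfjke"

gecfjke


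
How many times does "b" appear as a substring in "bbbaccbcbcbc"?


Searching for "b" in "bbbaccbcbcbc"
Scanning each position:
  Position 0: "b" => MATCH
  Position 1: "b" => MATCH
  Position 2: "b" => MATCH
  Position 3: "a" => no
  Position 4: "c" => no
  Position 5: "c" => no
  Position 6: "b" => MATCH
  Position 7: "c" => no
  Position 8: "b" => MATCH
  Position 9: "c" => no
  Position 10: "b" => MATCH
  Position 11: "c" => no
Total occurrences: 6

6


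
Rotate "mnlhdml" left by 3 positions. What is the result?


Input: "mnlhdml", rotate left by 3
First 3 characters: "mnl"
Remaining characters: "hdml"
Concatenate remaining + first: "hdml" + "mnl" = "hdmlmnl"

hdmlmnl


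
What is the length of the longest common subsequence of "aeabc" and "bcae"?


LCS of "aeabc" and "bcae"
DP table:
           b    c    a    e
      0    0    0    0    0
  a   0    0    0    1    1
  e   0    0    0    1    2
  a   0    0    0    1    2
  b   0    1    1    1    2
  c   0    1    2    2    2
LCS length = dp[5][4] = 2

2


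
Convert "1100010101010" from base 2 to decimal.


Input: "1100010101010" in base 2
Positional expansion:
  Digit '1' (value 1) x 2^12 = 4096
  Digit '1' (value 1) x 2^11 = 2048
  Digit '0' (value 0) x 2^10 = 0
  Digit '0' (value 0) x 2^9 = 0
  Digit '0' (value 0) x 2^8 = 0
  Digit '1' (value 1) x 2^7 = 128
  Digit '0' (value 0) x 2^6 = 0
  Digit '1' (value 1) x 2^5 = 32
  Digit '0' (value 0) x 2^4 = 0
  Digit '1' (value 1) x 2^3 = 8
  Digit '0' (value 0) x 2^2 = 0
  Digit '1' (value 1) x 2^1 = 2
  Digit '0' (value 0) x 2^0 = 0
Sum = 6314

6314


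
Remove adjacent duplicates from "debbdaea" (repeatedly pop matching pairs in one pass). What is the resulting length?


Input: debbdaea
Stack-based adjacent duplicate removal:
  Read 'd': push. Stack: d
  Read 'e': push. Stack: de
  Read 'b': push. Stack: deb
  Read 'b': matches stack top 'b' => pop. Stack: de
  Read 'd': push. Stack: ded
  Read 'a': push. Stack: deda
  Read 'e': push. Stack: dedae
  Read 'a': push. Stack: dedaea
Final stack: "dedaea" (length 6)

6


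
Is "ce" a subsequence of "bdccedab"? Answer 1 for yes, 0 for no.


Check if "ce" is a subsequence of "bdccedab"
Greedy scan:
  Position 0 ('b'): no match needed
  Position 1 ('d'): no match needed
  Position 2 ('c'): matches sub[0] = 'c'
  Position 3 ('c'): no match needed
  Position 4 ('e'): matches sub[1] = 'e'
  Position 5 ('d'): no match needed
  Position 6 ('a'): no match needed
  Position 7 ('b'): no match needed
All 2 characters matched => is a subsequence

1


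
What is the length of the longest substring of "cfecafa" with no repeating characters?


Input: "cfecafa"
Sliding window (track last position of each char):
  Position 0 ('c'): window [0,0] length 1 -- new best
  Position 1 ('f'): window [0,1] length 2 -- new best
  Position 2 ('e'): window [0,2] length 3 -- new best
  Position 3 ('c'): repeat (last at 0), move window start to 1
  Position 3 ('c'): window [1,3] length 3
  Position 4 ('a'): window [1,4] length 4 -- new best
  Position 5 ('f'): repeat (last at 1), move window start to 2
  Position 5 ('f'): window [2,5] length 4
  Position 6 ('a'): repeat (last at 4), move window start to 5
  Position 6 ('a'): window [5,6] length 2
Longest substring with no repeats: "feca" with length 4

4


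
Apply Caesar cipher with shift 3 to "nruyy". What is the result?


Caesar cipher: shift "nruyy" by 3
  'n' (pos 13) + 3 = pos 16 = 'q'
  'r' (pos 17) + 3 = pos 20 = 'u'
  'u' (pos 20) + 3 = pos 23 = 'x'
  'y' (pos 24) + 3 = pos 1 = 'b'
  'y' (pos 24) + 3 = pos 1 = 'b'
Result: quxbb

quxbb


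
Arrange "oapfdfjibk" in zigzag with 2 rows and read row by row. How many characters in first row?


Zigzag "oapfdfjibk" into 2 rows:
Placing characters:
  'o' => row 0
  'a' => row 1
  'p' => row 0
  'f' => row 1
  'd' => row 0
  'f' => row 1
  'j' => row 0
  'i' => row 1
  'b' => row 0
  'k' => row 1
Rows:
  Row 0: "opdjb"
  Row 1: "affik"
First row length: 5

5


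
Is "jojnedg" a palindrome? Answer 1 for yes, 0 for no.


Input: jojnedg
Reversed: gdenjoj
  Compare pos 0 ('j') with pos 6 ('g'): MISMATCH
  Compare pos 1 ('o') with pos 5 ('d'): MISMATCH
  Compare pos 2 ('j') with pos 4 ('e'): MISMATCH
Result: not a palindrome

0


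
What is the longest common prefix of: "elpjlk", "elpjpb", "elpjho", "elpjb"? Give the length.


Words: elpjlk, elpjpb, elpjho, elpjb
  Position 0: all 'e' => match
  Position 1: all 'l' => match
  Position 2: all 'p' => match
  Position 3: all 'j' => match
  Position 4: ('l', 'p', 'h', 'b') => mismatch, stop
LCP = "elpj" (length 4)

4


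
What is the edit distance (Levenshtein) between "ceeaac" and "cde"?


Computing edit distance: "ceeaac" -> "cde"
DP table:
           c    d    e
      0    1    2    3
  c   1    0    1    2
  e   2    1    1    1
  e   3    2    2    1
  a   4    3    3    2
  a   5    4    4    3
  c   6    5    5    4
Edit distance = dp[6][3] = 4

4
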